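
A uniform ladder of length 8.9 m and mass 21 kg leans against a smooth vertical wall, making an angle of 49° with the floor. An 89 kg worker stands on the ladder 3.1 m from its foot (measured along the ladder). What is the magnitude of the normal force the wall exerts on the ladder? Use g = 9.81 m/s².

Take moments about the foot of the ladder.
Ladder weight 21×9.81 = 206 N acts at 4.45 m along the ladder; its horizontal arm is 4.45·cos49° = 2.919 m → τ = 601.3 N·m clockwise.
Worker: 89×9.81 = 873.1 N at 3.1 m → arm 2.034 m → τ = 1776 N·m clockwise.
Wall normal N acts horizontally at the top; its moment arm is the height L sinθ = 8.9·sin49° = 6.717 m, counterclockwise.
Στ = 0 ⇒ N × 6.717 = 2377 ⇒ N = 354 N.

N_wall ≈ 354 N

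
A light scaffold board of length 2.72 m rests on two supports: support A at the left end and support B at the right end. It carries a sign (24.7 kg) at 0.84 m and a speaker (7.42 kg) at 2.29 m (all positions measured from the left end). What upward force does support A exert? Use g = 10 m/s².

Sum moments about support B (its reaction then has zero moment arm).
Sign: 24.7 × 10 = 247 N down at 0.84 m → arm 1.88 m, τ = 247 × 1.88 = 464.4 N·m counterclockwise.
Speaker: 7.42 × 10 = 74.2 N down at 2.29 m → arm 0.43 m, τ = 74.2 × 0.43 = 31.91 N·m counterclockwise.
Net load moment about support B = 496.3 N·m counterclockwise.
Reaction R at support A is upward at 0 m, arm 2.72 m → moment R × 2.72 clockwise.
Setting net torque to zero: R × 2.72 = 496.3 → R = 182 N.

R_A ≈ 182 N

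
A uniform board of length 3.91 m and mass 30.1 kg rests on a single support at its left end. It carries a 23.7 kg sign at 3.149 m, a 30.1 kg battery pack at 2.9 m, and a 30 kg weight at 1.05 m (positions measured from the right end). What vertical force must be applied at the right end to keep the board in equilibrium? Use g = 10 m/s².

F ≈ 494 N

Sum moments about the left end (the unknown pivot reaction has zero arm there).
Beam weight: 30.1 × 10 = 301 N down at 1.955 m → arm 1.955 m, τ = 301 × 1.955 = 588.5 N·m clockwise.
Sign: 23.7 × 10 = 237 N down at 3.149 m → arm 0.761 m, τ = 237 × 0.761 = 180.4 N·m clockwise.
Battery pack: 30.1 × 10 = 301 N down at 2.9 m → arm 1.01 m, τ = 301 × 1.01 = 304 N·m clockwise.
Weight: 30 × 10 = 300 N down at 1.05 m → arm 2.86 m, τ = 300 × 2.86 = 858 N·m clockwise.
Net moment of the loads = 1931 N·m clockwise.
The upward force F acts at the right end, arm 3.91 m, giving F × 3.91 counterclockwise.
Στ = 0 ⇒ F × 3.91 = 1931 ⇒ F = 1931 / 3.91 = 494 N.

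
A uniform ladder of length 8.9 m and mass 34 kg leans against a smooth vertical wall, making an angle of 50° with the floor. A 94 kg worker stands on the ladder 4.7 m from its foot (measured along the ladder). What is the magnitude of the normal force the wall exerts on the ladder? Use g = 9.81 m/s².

Choose the foot of the ladder as the axis so the floor normal and friction both act there and drop out.
Ladder weight 34×9.81 = 333.5 N acts at 4.45 m along the ladder; its horizontal arm is 4.45·cos50° = 2.86 m → τ = 953.8 N·m clockwise.
Worker: 94×9.81 = 922.1 N at 4.7 m → arm 3.021 m → τ = 2786 N·m clockwise.
Wall normal N acts horizontally at the top; its moment arm is the height L sinθ = 8.9·sin50° = 6.818 m, counterclockwise.
Setting net torque to zero: N × 6.818 = 3740 → N = 549 N.

N_wall ≈ 549 N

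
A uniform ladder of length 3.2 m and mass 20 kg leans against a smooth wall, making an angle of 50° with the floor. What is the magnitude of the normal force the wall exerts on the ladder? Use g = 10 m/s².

N_wall ≈ 83.9 N

Take moments about the foot of the ladder.
Ladder weight 20×10 = 200 N acts at 1.6 m along the ladder; its horizontal arm is 1.6·cos50° = 1.028 m → τ = 205.6 N·m clockwise.
Wall normal N acts horizontally at the top; its moment arm is the height L sinθ = 3.2·sin50° = 2.451 m, counterclockwise.
Στ = 0 ⇒ N × 2.451 = 205.6 ⇒ N = 83.9 N.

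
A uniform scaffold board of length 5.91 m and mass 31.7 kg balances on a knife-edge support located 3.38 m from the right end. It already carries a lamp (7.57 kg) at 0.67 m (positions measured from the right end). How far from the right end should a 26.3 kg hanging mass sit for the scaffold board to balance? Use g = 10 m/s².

Sum moments about the knife-edge support (at 3.38 m from the right end) (the support reaction has zero arm there).
Beam weight: 31.7 × 10 = 317 N down at 2.955 m → arm 0.425 m, τ = 317 × 0.425 = 134.7 N·m clockwise.
Lamp: 7.57 × 10 = 75.7 N down at 0.67 m → arm 2.71 m, τ = 75.7 × 2.71 = 205.1 N·m clockwise.
Net moment of existing loads = 339.8 N·m clockwise.
The hanging mass weighs 26.3 × 10 = 263 N and must supply an equal counterclockwise moment, so its lever arm about the knife-edge support is 339.8 / 263 = 1.29 m.
That puts it at 3.38 + 1.29 = 4.67 m from the right end.

x ≈ 4.67 m from the right end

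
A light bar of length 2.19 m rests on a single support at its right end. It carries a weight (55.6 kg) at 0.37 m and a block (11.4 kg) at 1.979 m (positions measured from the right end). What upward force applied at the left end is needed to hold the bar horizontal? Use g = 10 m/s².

Choose the right end as the axis so the unknown pivot reaction has zero arm there.
Weight: 55.6 × 10 = 556 N down at 0.37 m → arm 0.37 m, τ = 556 × 0.37 = 205.7 N·m counterclockwise.
Block: 11.4 × 10 = 114 N down at 1.979 m → arm 1.979 m, τ = 114 × 1.979 = 225.6 N·m counterclockwise.
Net moment of the loads = 431.3 N·m counterclockwise.
The upward force F acts at the left end, arm 2.19 m, giving F × 2.19 clockwise.
Setting net torque to zero: F × 2.19 = 431.3 → F = 431.3 / 2.19 = 197 N.

F ≈ 197 N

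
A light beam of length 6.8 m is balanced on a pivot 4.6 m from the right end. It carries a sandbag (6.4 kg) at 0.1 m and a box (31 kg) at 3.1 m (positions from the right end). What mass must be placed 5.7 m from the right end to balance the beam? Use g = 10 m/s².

m ≈ 68.5 kg

Taking torques about the pivot (at 4.6 m from the right end):
Sandbag: 6.4 × 10 = 64 N down at 0.1 m → arm 4.5 m, τ = 64 × 4.5 = 288 N·m clockwise.
Box: 31 × 10 = 310 N down at 3.1 m → arm 1.5 m, τ = 310 × 1.5 = 465 N·m clockwise.
Net moment of known loads = 753 N·m clockwise.
An unknown mass m at 5.7 m has arm 1.1 m; its moment is m·g·1.1 counterclockwise.
Στ = 0 ⇒ m × 10 × 1.1 = 753 ⇒ m = 753 / (10 × 1.1) = 68.5 kg.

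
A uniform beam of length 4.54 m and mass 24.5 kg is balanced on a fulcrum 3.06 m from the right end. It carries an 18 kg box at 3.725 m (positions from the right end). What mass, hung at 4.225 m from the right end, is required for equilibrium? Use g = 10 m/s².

About the fulcrum (at 3.06 m from the right end):
Beam weight: 24.5 × 10 = 245 N down at 2.27 m → arm 0.79 m, τ = 245 × 0.79 = 193.6 N·m clockwise.
Box: 18 × 10 = 180 N down at 3.725 m → arm 0.665 m, τ = 180 × 0.665 = 119.7 N·m counterclockwise.
Net moment of known loads = 73.9 N·m clockwise.
An unknown mass m at 4.225 m has arm 1.165 m; its moment is m·g·1.165 counterclockwise.
Balancing moments: m × 10 × 1.165 = 73.9, giving m = 73.9 / (10 × 1.165) = 6.34 kg.

m ≈ 6.34 kg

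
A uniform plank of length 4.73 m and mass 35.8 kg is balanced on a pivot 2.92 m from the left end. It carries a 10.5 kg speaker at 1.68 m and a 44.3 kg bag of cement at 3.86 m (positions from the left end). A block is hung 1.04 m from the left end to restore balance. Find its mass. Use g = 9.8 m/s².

Taking torques about the pivot (at 2.92 m from the left end):
Beam weight: 35.8 × 9.8 = 350.8 N down at 2.365 m → arm 0.555 m, τ = 350.8 × 0.555 = 194.7 N·m counterclockwise.
Speaker: 10.5 × 9.8 = 102.9 N down at 1.68 m → arm 1.24 m, τ = 102.9 × 1.24 = 127.6 N·m counterclockwise.
Bag of cement: 44.3 × 9.8 = 434.1 N down at 3.86 m → arm 0.94 m, τ = 434.1 × 0.94 = 408.1 N·m clockwise.
Net moment of known loads = 85.8 N·m clockwise.
An unknown mass m at 1.04 m has arm 1.88 m; its moment is m·g·1.88 counterclockwise.
For rotational equilibrium, m × 9.8 × 1.88 = 85.8, so m = 85.8 / (9.8 × 1.88) = 4.66 kg.

m ≈ 4.66 kg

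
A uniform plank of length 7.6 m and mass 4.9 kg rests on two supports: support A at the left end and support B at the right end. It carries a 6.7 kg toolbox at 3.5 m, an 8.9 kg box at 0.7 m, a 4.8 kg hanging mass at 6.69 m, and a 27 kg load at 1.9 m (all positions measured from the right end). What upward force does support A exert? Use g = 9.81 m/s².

Take moments about support B.
Beam weight: 4.9 × 9.81 = 48.07 N down at 3.8 m → arm 3.8 m, τ = 48.07 × 3.8 = 182.7 N·m counterclockwise.
Toolbox: 6.7 × 9.81 = 65.73 N down at 3.5 m → arm 3.5 m, τ = 65.73 × 3.5 = 230.1 N·m counterclockwise.
Box: 8.9 × 9.81 = 87.31 N down at 0.7 m → arm 0.7 m, τ = 87.31 × 0.7 = 61.12 N·m counterclockwise.
Hanging mass: 4.8 × 9.81 = 47.09 N down at 6.69 m → arm 6.69 m, τ = 47.09 × 6.69 = 315 N·m counterclockwise.
Load: 27 × 9.81 = 264.9 N down at 1.9 m → arm 1.9 m, τ = 264.9 × 1.9 = 503.3 N·m counterclockwise.
Net load moment about support B = 1292 N·m counterclockwise.
Reaction R at support A is upward at 7.6 m, arm 7.6 m → moment R × 7.6 clockwise.
Setting net torque to zero: R × 7.6 = 1292 → R = 170 N.

R_A ≈ 170 N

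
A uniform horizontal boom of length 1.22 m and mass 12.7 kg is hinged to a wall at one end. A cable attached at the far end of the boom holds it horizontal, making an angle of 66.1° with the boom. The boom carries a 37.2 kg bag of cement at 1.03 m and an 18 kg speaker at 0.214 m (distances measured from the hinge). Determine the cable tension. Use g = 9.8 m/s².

About the hinge:
Beam weight: 12.7 × 9.8 = 124.5 N down at 0.61 m → arm 0.61 m, τ = 124.5 × 0.61 = 75.94 N·m clockwise.
Bag of cement: 37.2 × 9.8 = 364.6 N down at 1.03 m → arm 1.03 m, τ = 364.6 × 1.03 = 375.5 N·m clockwise.
Speaker: 18 × 9.8 = 176.4 N down at 0.214 m → arm 0.214 m, τ = 176.4 × 0.214 = 37.75 N·m clockwise.
Total clockwise load moment = 489.2 N·m.
The cable tension T acts at 1.22 m; only its component perpendicular to the boom, T sinθ, produces torque. sin 66.1° = 0.9143.
Στ = 0 ⇒ T × 1.22 × 0.9143 = 489.2 ⇒ T = 489.2 / 1.115 = 439 N.

T ≈ 439 N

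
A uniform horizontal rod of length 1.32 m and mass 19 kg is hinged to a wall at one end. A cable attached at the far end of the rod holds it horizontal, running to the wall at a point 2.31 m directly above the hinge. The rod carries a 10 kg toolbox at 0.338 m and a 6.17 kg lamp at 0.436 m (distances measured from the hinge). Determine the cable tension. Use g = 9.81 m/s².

T ≈ 159 N

Take moments about the hinge.
Beam weight: 19 × 9.81 = 186.4 N down at 0.66 m → arm 0.66 m, τ = 186.4 × 0.66 = 123 N·m clockwise.
Toolbox: 10 × 9.81 = 98.1 N down at 0.338 m → arm 0.338 m, τ = 98.1 × 0.338 = 33.16 N·m clockwise.
Lamp: 6.17 × 9.81 = 60.53 N down at 0.436 m → arm 0.436 m, τ = 60.53 × 0.436 = 26.39 N·m clockwise.
Total clockwise load moment = 182.6 N·m.
The cable tension T acts at 1.32 m; only its component perpendicular to the rod, T sinθ, produces torque. sinθ = h/√(h²+d²) = 2.31/√(2.31²+1.32²) = 0.8682.
Setting net torque to zero: T × 1.32 × 0.8682 = 182.6 → T = 182.6 / 1.146 = 159 N.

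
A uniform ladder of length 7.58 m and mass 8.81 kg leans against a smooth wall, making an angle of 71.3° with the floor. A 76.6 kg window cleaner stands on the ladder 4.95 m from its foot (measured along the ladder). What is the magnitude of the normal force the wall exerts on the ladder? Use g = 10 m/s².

N_wall ≈ 184 N

About the foot of the ladder:
Ladder weight 8.81×10 = 88.1 N acts at 3.79 m along the ladder; its horizontal arm is 3.79·cos71.3° = 1.215 m → τ = 107 N·m clockwise.
Window cleaner: 76.6×10 = 766 N at 4.95 m → arm 1.587 m → τ = 1216 N·m clockwise.
Wall normal N acts horizontally at the top; its moment arm is the height L sinθ = 7.58·sin71.3° = 7.18 m, counterclockwise.
Στ = 0 ⇒ N × 7.18 = 1323 ⇒ N = 184 N.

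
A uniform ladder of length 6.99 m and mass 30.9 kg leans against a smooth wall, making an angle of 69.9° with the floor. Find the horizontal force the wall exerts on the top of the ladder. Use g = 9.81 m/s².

Sum moments about the foot of the ladder (the floor normal and friction both act there and drop out).
Ladder weight 30.9×9.81 = 303.1 N acts at 3.495 m along the ladder; its horizontal arm is 3.495·cos69.9° = 1.201 m → τ = 364 N·m clockwise.
Wall normal N acts horizontally at the top; its moment arm is the height L sinθ = 6.99·sin69.9° = 6.564 m, counterclockwise.
For rotational equilibrium, N × 6.564 = 364, so N = 55.5 N.

N_wall ≈ 55.5 N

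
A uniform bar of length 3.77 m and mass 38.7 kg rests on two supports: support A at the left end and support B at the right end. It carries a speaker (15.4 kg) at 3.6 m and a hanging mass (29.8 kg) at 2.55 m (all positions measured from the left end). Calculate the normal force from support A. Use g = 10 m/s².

R_A ≈ 297 N

Sum moments about support B (its reaction then has zero moment arm).
Beam weight: 38.7 × 10 = 387 N down at 1.885 m → arm 1.885 m, τ = 387 × 1.885 = 729.5 N·m counterclockwise.
Speaker: 15.4 × 10 = 154 N down at 3.6 m → arm 0.17 m, τ = 154 × 0.17 = 26.18 N·m counterclockwise.
Hanging mass: 29.8 × 10 = 298 N down at 2.55 m → arm 1.22 m, τ = 298 × 1.22 = 363.6 N·m counterclockwise.
Net load moment about support B = 1119 N·m counterclockwise.
Reaction R at support A is upward at 0 m, arm 3.77 m → moment R × 3.77 clockwise.
Setting net torque to zero: R × 3.77 = 1119 → R = 297 N.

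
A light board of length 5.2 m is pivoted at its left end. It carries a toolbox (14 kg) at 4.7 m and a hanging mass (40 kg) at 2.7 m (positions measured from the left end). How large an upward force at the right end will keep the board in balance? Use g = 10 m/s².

Choose the left end as the axis so the unknown pivot reaction has zero arm there.
Toolbox: 14 × 10 = 140 N down at 4.7 m → arm 4.7 m, τ = 140 × 4.7 = 658 N·m clockwise.
Hanging mass: 40 × 10 = 400 N down at 2.7 m → arm 2.7 m, τ = 400 × 2.7 = 1080 N·m clockwise.
Net moment of the loads = 1738 N·m clockwise.
The upward force F acts at the right end, arm 5.2 m, giving F × 5.2 counterclockwise.
For rotational equilibrium, F × 5.2 = 1738, so F = 1738 / 5.2 = 334 N.

F ≈ 334 N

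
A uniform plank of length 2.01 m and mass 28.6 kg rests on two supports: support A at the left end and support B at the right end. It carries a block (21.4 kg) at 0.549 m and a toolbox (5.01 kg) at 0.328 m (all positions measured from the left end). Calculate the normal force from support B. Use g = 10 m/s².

About support A:
Beam weight: 28.6 × 10 = 286 N down at 1.005 m → arm 1.005 m, τ = 286 × 1.005 = 287.4 N·m clockwise.
Block: 21.4 × 10 = 214 N down at 0.549 m → arm 0.549 m, τ = 214 × 0.549 = 117.5 N·m clockwise.
Toolbox: 5.01 × 10 = 50.1 N down at 0.328 m → arm 0.328 m, τ = 50.1 × 0.328 = 16.43 N·m clockwise.
Net load moment about support A = 421.3 N·m clockwise.
Reaction R at support B is upward at 2.01 m, arm 2.01 m → moment R × 2.01 counterclockwise.
For rotational equilibrium, R × 2.01 = 421.3, so R = 210 N.

R_B ≈ 210 N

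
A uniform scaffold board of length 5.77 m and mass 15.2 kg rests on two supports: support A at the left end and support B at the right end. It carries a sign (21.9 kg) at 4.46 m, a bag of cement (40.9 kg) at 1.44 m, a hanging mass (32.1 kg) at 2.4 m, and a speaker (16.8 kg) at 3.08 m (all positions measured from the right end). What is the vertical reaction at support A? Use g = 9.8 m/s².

Choose support B as the axis so its reaction then has zero moment arm.
Beam weight: 15.2 × 9.8 = 149 N down at 2.885 m → arm 2.885 m, τ = 149 × 2.885 = 429.9 N·m counterclockwise.
Sign: 21.9 × 9.8 = 214.6 N down at 4.46 m → arm 4.46 m, τ = 214.6 × 4.46 = 957.1 N·m counterclockwise.
Bag of cement: 40.9 × 9.8 = 400.8 N down at 1.44 m → arm 1.44 m, τ = 400.8 × 1.44 = 577.2 N·m counterclockwise.
Hanging mass: 32.1 × 9.8 = 314.6 N down at 2.4 m → arm 2.4 m, τ = 314.6 × 2.4 = 755 N·m counterclockwise.
Speaker: 16.8 × 9.8 = 164.6 N down at 3.08 m → arm 3.08 m, τ = 164.6 × 3.08 = 507 N·m counterclockwise.
Net load moment about support B = 3226 N·m counterclockwise.
Reaction R at support A is upward at 5.77 m, arm 5.77 m → moment R × 5.77 clockwise.
For rotational equilibrium, R × 5.77 = 3226, so R = 559 N.

R_A ≈ 559 N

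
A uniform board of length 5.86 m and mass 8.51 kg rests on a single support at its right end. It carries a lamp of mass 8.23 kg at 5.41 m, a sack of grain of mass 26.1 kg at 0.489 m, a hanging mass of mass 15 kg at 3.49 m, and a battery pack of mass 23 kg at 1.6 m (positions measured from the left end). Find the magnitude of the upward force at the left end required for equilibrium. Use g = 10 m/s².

F ≈ 516 N

About the right end:
Beam weight: 8.51 × 10 = 85.1 N down at 2.93 m → arm 2.93 m, τ = 85.1 × 2.93 = 249.3 N·m counterclockwise.
Lamp: 8.23 × 10 = 82.3 N down at 5.41 m → arm 0.45 m, τ = 82.3 × 0.45 = 37.03 N·m counterclockwise.
Sack of grain: 26.1 × 10 = 261 N down at 0.489 m → arm 5.371 m, τ = 261 × 5.371 = 1402 N·m counterclockwise.
Hanging mass: 15 × 10 = 150 N down at 3.49 m → arm 2.37 m, τ = 150 × 2.37 = 355.5 N·m counterclockwise.
Battery pack: 23 × 10 = 230 N down at 1.6 m → arm 4.26 m, τ = 230 × 4.26 = 979.8 N·m counterclockwise.
Net moment of the loads = 3024 N·m counterclockwise.
The upward force F acts at the left end, arm 5.86 m, giving F × 5.86 clockwise.
Balancing moments: F × 5.86 = 3024, giving F = 3024 / 5.86 = 516 N.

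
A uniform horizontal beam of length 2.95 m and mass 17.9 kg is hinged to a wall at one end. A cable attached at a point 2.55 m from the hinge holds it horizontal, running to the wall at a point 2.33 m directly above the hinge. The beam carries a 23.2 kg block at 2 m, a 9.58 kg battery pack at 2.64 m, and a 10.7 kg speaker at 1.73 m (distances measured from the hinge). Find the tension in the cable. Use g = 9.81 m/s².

T ≈ 665 N

Take moments about the hinge.
Beam weight: 17.9 × 9.81 = 175.6 N down at 1.475 m → arm 1.475 m, τ = 175.6 × 1.475 = 259 N·m clockwise.
Block: 23.2 × 9.81 = 227.6 N down at 2 m → arm 2 m, τ = 227.6 × 2 = 455.2 N·m clockwise.
Battery pack: 9.58 × 9.81 = 93.98 N down at 2.64 m → arm 2.64 m, τ = 93.98 × 2.64 = 248.1 N·m clockwise.
Speaker: 10.7 × 9.81 = 105 N down at 1.73 m → arm 1.73 m, τ = 105 × 1.73 = 181.7 N·m clockwise.
Total clockwise load moment = 1144 N·m.
The cable tension T acts at 2.55 m; only its component perpendicular to the beam, T sinθ, produces torque. sinθ = h/√(h²+d²) = 2.33/√(2.33²+2.55²) = 0.6745.
Balancing moments: T × 2.55 × 0.6745 = 1144, giving T = 1144 / 1.72 = 665 N.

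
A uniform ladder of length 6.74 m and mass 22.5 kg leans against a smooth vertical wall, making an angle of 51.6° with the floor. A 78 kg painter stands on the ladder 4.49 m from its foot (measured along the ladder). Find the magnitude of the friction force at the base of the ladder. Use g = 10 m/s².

f ≈ 501 N

Choose the foot of the ladder as the axis so the floor normal and friction both act there and drop out.
Ladder weight 22.5×10 = 225 N acts at 3.37 m along the ladder; its horizontal arm is 3.37·cos51.6° = 2.093 m → τ = 470.9 N·m clockwise.
Painter: 78×10 = 780 N at 4.49 m → arm 2.789 m → τ = 2175 N·m clockwise.
Wall normal N acts horizontally at the top; its moment arm is the height L sinθ = 6.74·sin51.6° = 5.282 m, counterclockwise.
Balancing moments: N × 5.282 = 2646, giving N = 501 N.
ΣFx = 0: friction at the foot balances the wall's push, so f = N_wall = 501 N.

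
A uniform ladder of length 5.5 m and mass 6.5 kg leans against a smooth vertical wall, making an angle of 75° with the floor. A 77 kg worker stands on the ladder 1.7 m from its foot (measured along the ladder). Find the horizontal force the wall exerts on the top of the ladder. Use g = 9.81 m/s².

N_wall ≈ 71.1 N

Choose the foot of the ladder as the axis so the floor normal and friction both act there and drop out.
Ladder weight 6.5×9.81 = 63.77 N acts at 2.75 m along the ladder; its horizontal arm is 2.75·cos75° = 0.7118 m → τ = 45.39 N·m clockwise.
Worker: 77×9.81 = 755.4 N at 1.7 m → arm 0.44 m → τ = 332.4 N·m clockwise.
Wall normal N acts horizontally at the top; its moment arm is the height L sinθ = 5.5·sin75° = 5.313 m, counterclockwise.
Στ = 0 ⇒ N × 5.313 = 377.8 ⇒ N = 71.1 N.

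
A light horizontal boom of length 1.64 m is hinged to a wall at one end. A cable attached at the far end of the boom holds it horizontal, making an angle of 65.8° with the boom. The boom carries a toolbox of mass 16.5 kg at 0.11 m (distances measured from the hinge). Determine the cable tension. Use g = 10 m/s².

About the hinge:
Toolbox: 16.5 × 10 = 165 N down at 0.11 m → arm 0.11 m, τ = 165 × 0.11 = 18.15 N·m clockwise.
Total clockwise load moment = 18.15 N·m.
The cable tension T acts at 1.64 m; only its component perpendicular to the boom, T sinθ, produces torque. sin 65.8° = 0.9121.
Setting net torque to zero: T × 1.64 × 0.9121 = 18.15 → T = 18.15 / 1.496 = 12.1 N.

T ≈ 12.1 N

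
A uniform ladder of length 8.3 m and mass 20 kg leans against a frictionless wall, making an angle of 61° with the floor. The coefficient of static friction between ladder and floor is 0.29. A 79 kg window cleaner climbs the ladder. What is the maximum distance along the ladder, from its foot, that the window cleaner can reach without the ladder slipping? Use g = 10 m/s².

Take moments about the foot of the ladder.
Ladder weight 20×10 = 200 N acts at 4.15 m along the ladder; its horizontal arm is 4.15·cos61° = 2.012 m → τ = 402.4 N·m clockwise.
Window cleaner weight 79×10 = 790 N at distance d → arm d·cos61° → τ = 790·d·0.4848 clockwise.
Wall normal N at the top has arm L sinθ = 7.259 m counterclockwise, so Στ = 0 gives N·7.259 = 402.4 + 383·d.
ΣFy = 0 ⇒ N_floor = 990 N, so the maximum friction is μ_s·N_floor = 0.29×990 = 287.1 N. ΣFx = 0 ⇒ N_wall = f, so at the slipping point N = 287.1 N.
Substituting: 287.1×7.259 = 402.4 + 383·d ⇒ d = (2084 − 402.4) / 383 = 4.39 m.

d ≈ 4.39 m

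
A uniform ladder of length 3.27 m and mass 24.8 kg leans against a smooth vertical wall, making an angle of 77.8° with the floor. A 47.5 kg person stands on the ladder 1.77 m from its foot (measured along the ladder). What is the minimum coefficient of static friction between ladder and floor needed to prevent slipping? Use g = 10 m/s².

μ_min ≈ 0.114

About the foot of the ladder:
Ladder weight 24.8×10 = 248 N acts at 1.635 m along the ladder; its horizontal arm is 1.635·cos77.8° = 0.3455 m → τ = 85.68 N·m clockwise.
Person: 47.5×10 = 475 N at 1.77 m → arm 0.374 m → τ = 177.7 N·m clockwise.
Wall normal N acts horizontally at the top; its moment arm is the height L sinθ = 3.27·sin77.8° = 3.196 m, counterclockwise.
Balancing moments: N × 3.196 = 263.4, giving N = 82.42 N.
ΣFx = 0 ⇒ f = N_wall = 82.42 N. ΣFy = 0 ⇒ N_floor = 723 N.
μ_min = f / N_floor = 82.42 / 723 = 0.114.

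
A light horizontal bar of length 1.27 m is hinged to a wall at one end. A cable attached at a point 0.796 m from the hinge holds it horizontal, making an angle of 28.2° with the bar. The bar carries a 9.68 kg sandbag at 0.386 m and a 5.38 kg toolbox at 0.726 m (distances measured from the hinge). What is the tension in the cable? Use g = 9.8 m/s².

Taking torques about the hinge:
Sandbag: 9.68 × 9.8 = 94.86 N down at 0.386 m → arm 0.386 m, τ = 94.86 × 0.386 = 36.62 N·m clockwise.
Toolbox: 5.38 × 9.8 = 52.72 N down at 0.726 m → arm 0.726 m, τ = 52.72 × 0.726 = 38.27 N·m clockwise.
Total clockwise load moment = 74.89 N·m.
The cable tension T acts at 0.796 m; only its component perpendicular to the bar, T sinθ, produces torque. sin 28.2° = 0.4726.
Στ = 0 ⇒ T × 0.796 × 0.4726 = 74.89 ⇒ T = 74.89 / 0.3762 = 199 N.

T ≈ 199 N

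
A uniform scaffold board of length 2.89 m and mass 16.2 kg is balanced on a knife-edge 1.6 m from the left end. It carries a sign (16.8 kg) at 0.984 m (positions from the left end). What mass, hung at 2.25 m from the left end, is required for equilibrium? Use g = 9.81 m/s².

Choose the knife-edge (at 1.6 m from the left end) as the axis so the support reaction has zero arm there.
Beam weight: 16.2 × 9.81 = 158.9 N down at 1.445 m → arm 0.155 m, τ = 158.9 × 0.155 = 24.63 N·m counterclockwise.
Sign: 16.8 × 9.81 = 164.8 N down at 0.984 m → arm 0.616 m, τ = 164.8 × 0.616 = 101.5 N·m counterclockwise.
Net moment of known loads = 126.1 N·m counterclockwise.
An unknown mass m at 2.25 m has arm 0.65 m; its moment is m·g·0.65 clockwise.
Balancing moments: m × 9.81 × 0.65 = 126.1, giving m = 126.1 / (9.81 × 0.65) = 19.8 kg.

m ≈ 19.8 kg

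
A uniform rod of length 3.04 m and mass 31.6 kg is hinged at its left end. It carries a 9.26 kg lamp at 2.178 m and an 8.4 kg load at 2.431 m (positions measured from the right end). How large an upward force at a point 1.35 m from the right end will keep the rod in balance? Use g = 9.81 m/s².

Sum moments about the left end (the unknown pivot reaction has zero arm there).
Beam weight: 31.6 × 9.81 = 310 N down at 1.52 m → arm 1.52 m, τ = 310 × 1.52 = 471.2 N·m clockwise.
Lamp: 9.26 × 9.81 = 90.84 N down at 2.178 m → arm 0.862 m, τ = 90.84 × 0.862 = 78.3 N·m clockwise.
Load: 8.4 × 9.81 = 82.4 N down at 2.431 m → arm 0.609 m, τ = 82.4 × 0.609 = 50.18 N·m clockwise.
Net moment of the loads = 599.7 N·m clockwise.
The upward force F acts at a point 1.35 m from the right end, arm 1.69 m, giving F × 1.69 counterclockwise.
Setting net torque to zero: F × 1.69 = 599.7 → F = 599.7 / 1.69 = 355 N.

F ≈ 355 N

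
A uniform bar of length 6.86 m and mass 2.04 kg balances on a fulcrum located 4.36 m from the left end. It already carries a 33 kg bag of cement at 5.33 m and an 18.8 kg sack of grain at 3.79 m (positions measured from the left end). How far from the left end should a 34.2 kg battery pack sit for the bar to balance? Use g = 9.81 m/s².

x ≈ 3.79 m from the left end

About the fulcrum (at 4.36 m from the left end):
Beam weight: 2.04 × 9.81 = 20.01 N down at 3.43 m → arm 0.93 m, τ = 20.01 × 0.93 = 18.61 N·m counterclockwise.
Bag of cement: 33 × 9.81 = 323.7 N down at 5.33 m → arm 0.97 m, τ = 323.7 × 0.97 = 314 N·m clockwise.
Sack of grain: 18.8 × 9.81 = 184.4 N down at 3.79 m → arm 0.57 m, τ = 184.4 × 0.57 = 105.1 N·m counterclockwise.
Net moment of existing loads = 190.3 N·m clockwise.
The battery pack weighs 34.2 × 9.81 = 335.5 N and must supply an equal counterclockwise moment, so its lever arm about the fulcrum is 190.3 / 335.5 = 0.567 m.
That puts it at 4.36 − 0.567 = 3.79 m from the left end.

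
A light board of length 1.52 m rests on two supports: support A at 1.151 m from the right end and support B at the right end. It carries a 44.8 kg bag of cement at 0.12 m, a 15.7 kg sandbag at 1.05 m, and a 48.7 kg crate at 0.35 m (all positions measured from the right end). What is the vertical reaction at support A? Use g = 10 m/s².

R_A ≈ 338 N

Sum moments about support B (its reaction then has zero moment arm).
Bag of cement: 44.8 × 10 = 448 N down at 0.12 m → arm 0.12 m, τ = 448 × 0.12 = 53.76 N·m counterclockwise.
Sandbag: 15.7 × 10 = 157 N down at 1.05 m → arm 1.05 m, τ = 157 × 1.05 = 164.8 N·m counterclockwise.
Crate: 48.7 × 10 = 487 N down at 0.35 m → arm 0.35 m, τ = 487 × 0.35 = 170.4 N·m counterclockwise.
Net load moment about support B = 389 N·m counterclockwise.
Reaction R at support A is upward at 1.151 m, arm 1.151 m → moment R × 1.151 clockwise.
Στ = 0 ⇒ R × 1.151 = 389 ⇒ R = 338 N.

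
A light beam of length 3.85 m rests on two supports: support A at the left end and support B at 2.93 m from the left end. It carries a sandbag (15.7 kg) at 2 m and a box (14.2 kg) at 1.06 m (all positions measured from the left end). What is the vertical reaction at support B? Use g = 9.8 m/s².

R_B ≈ 155 N

Taking torques about support A:
Sandbag: 15.7 × 9.8 = 153.9 N down at 2 m → arm 2 m, τ = 153.9 × 2 = 307.8 N·m clockwise.
Box: 14.2 × 9.8 = 139.2 N down at 1.06 m → arm 1.06 m, τ = 139.2 × 1.06 = 147.6 N·m clockwise.
Net load moment about support A = 455.4 N·m clockwise.
Reaction R at support B is upward at 2.93 m, arm 2.93 m → moment R × 2.93 counterclockwise.
Στ = 0 ⇒ R × 2.93 = 455.4 ⇒ R = 155 N.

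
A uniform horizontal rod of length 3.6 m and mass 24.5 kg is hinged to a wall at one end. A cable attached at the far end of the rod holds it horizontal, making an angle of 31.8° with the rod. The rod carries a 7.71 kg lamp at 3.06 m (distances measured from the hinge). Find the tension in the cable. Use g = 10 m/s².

T ≈ 357 N

Choose the hinge as the axis so the unknown hinge reaction has zero arm there.
Beam weight: 24.5 × 10 = 245 N down at 1.8 m → arm 1.8 m, τ = 245 × 1.8 = 441 N·m clockwise.
Lamp: 7.71 × 10 = 77.1 N down at 3.06 m → arm 3.06 m, τ = 77.1 × 3.06 = 235.9 N·m clockwise.
Total clockwise load moment = 676.9 N·m.
The cable tension T acts at 3.6 m; only its component perpendicular to the rod, T sinθ, produces torque. sin 31.8° = 0.527.
Setting net torque to zero: T × 3.6 × 0.527 = 676.9 → T = 676.9 / 1.897 = 357 N.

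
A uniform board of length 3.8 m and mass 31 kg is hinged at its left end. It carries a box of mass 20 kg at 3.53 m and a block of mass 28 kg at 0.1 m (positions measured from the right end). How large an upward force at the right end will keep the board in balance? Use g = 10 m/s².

Take moments about the left end.
Beam weight: 31 × 10 = 310 N down at 1.9 m → arm 1.9 m, τ = 310 × 1.9 = 589 N·m clockwise.
Box: 20 × 10 = 200 N down at 3.53 m → arm 0.27 m, τ = 200 × 0.27 = 54 N·m clockwise.
Block: 28 × 10 = 280 N down at 0.1 m → arm 3.7 m, τ = 280 × 3.7 = 1036 N·m clockwise.
Net moment of the loads = 1679 N·m clockwise.
The upward force F acts at the right end, arm 3.8 m, giving F × 3.8 counterclockwise.
Setting net torque to zero: F × 3.8 = 1679 → F = 1679 / 3.8 = 442 N.

F ≈ 442 N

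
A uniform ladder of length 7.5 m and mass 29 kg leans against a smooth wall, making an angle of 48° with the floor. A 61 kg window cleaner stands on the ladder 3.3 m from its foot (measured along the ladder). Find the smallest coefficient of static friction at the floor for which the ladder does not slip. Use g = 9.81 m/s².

Sum moments about the foot of the ladder (the floor normal and friction both act there and drop out).
Ladder weight 29×9.81 = 284.5 N acts at 3.75 m along the ladder; its horizontal arm is 3.75·cos48° = 2.509 m → τ = 713.8 N·m clockwise.
Window cleaner: 61×9.81 = 598.4 N at 3.3 m → arm 2.208 m → τ = 1321 N·m clockwise.
Wall normal N acts horizontally at the top; its moment arm is the height L sinθ = 7.5·sin48° = 5.574 m, counterclockwise.
Στ = 0 ⇒ N × 5.574 = 2035 ⇒ N = 365.1 N.
ΣFx = 0 ⇒ f = N_wall = 365.1 N. ΣFy = 0 ⇒ N_floor = 882.9 N.
μ_min = f / N_floor = 365.1 / 882.9 = 0.414.

μ_min ≈ 0.414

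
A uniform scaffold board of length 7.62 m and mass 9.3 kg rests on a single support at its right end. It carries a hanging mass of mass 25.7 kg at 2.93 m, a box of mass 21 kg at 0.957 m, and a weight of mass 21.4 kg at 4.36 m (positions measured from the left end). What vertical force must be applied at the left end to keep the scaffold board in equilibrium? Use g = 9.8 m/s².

F ≈ 470 N

Sum moments about the right end (the unknown pivot reaction has zero arm there).
Beam weight: 9.3 × 9.8 = 91.14 N down at 3.81 m → arm 3.81 m, τ = 91.14 × 3.81 = 347.2 N·m counterclockwise.
Hanging mass: 25.7 × 9.8 = 251.9 N down at 2.93 m → arm 4.69 m, τ = 251.9 × 4.69 = 1181 N·m counterclockwise.
Box: 21 × 9.8 = 205.8 N down at 0.957 m → arm 6.663 m, τ = 205.8 × 6.663 = 1371 N·m counterclockwise.
Weight: 21.4 × 9.8 = 209.7 N down at 4.36 m → arm 3.26 m, τ = 209.7 × 3.26 = 683.6 N·m counterclockwise.
Net moment of the loads = 3583 N·m counterclockwise.
The upward force F acts at the left end, arm 7.62 m, giving F × 7.62 clockwise.
Setting net torque to zero: F × 7.62 = 3583 → F = 3583 / 7.62 = 470 N.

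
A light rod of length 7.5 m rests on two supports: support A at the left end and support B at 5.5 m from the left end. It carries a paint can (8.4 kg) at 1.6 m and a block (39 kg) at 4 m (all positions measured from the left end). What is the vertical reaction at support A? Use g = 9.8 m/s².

Take moments about support B.
Paint can: 8.4 × 9.8 = 82.32 N down at 1.6 m → arm 3.9 m, τ = 82.32 × 3.9 = 321 N·m counterclockwise.
Block: 39 × 9.8 = 382.2 N down at 4 m → arm 1.5 m, τ = 382.2 × 1.5 = 573.3 N·m counterclockwise.
Net load moment about support B = 894.3 N·m counterclockwise.
Reaction R at support A is upward at 0 m, arm 5.5 m → moment R × 5.5 clockwise.
Setting net torque to zero: R × 5.5 = 894.3 → R = 163 N.

R_A ≈ 163 N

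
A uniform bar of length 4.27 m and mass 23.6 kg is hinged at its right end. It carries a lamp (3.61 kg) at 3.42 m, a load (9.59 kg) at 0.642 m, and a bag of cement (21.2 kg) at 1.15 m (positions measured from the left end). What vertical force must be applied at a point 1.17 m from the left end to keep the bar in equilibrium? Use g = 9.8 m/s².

F ≈ 488 N

Sum moments about the right end (the unknown pivot reaction has zero arm there).
Beam weight: 23.6 × 9.8 = 231.3 N down at 2.135 m → arm 2.135 m, τ = 231.3 × 2.135 = 493.8 N·m counterclockwise.
Lamp: 3.61 × 9.8 = 35.38 N down at 3.42 m → arm 0.85 m, τ = 35.38 × 0.85 = 30.07 N·m counterclockwise.
Load: 9.59 × 9.8 = 93.98 N down at 0.642 m → arm 3.628 m, τ = 93.98 × 3.628 = 341 N·m counterclockwise.
Bag of cement: 21.2 × 9.8 = 207.8 N down at 1.15 m → arm 3.12 m, τ = 207.8 × 3.12 = 648.3 N·m counterclockwise.
Net moment of the loads = 1513 N·m counterclockwise.
The upward force F acts at a point 1.17 m from the left end, arm 3.1 m, giving F × 3.1 clockwise.
Balancing moments: F × 3.1 = 1513, giving F = 1513 / 3.1 = 488 N.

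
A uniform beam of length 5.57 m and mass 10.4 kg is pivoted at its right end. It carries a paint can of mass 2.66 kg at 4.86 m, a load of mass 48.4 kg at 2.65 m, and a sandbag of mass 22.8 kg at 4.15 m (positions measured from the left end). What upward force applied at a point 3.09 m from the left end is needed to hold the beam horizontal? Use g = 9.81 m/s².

Take moments about the right end.
Beam weight: 10.4 × 9.81 = 102 N down at 2.785 m → arm 2.785 m, τ = 102 × 2.785 = 284.1 N·m counterclockwise.
Paint can: 2.66 × 9.81 = 26.09 N down at 4.86 m → arm 0.71 m, τ = 26.09 × 0.71 = 18.52 N·m counterclockwise.
Load: 48.4 × 9.81 = 474.8 N down at 2.65 m → arm 2.92 m, τ = 474.8 × 2.92 = 1386 N·m counterclockwise.
Sandbag: 22.8 × 9.81 = 223.7 N down at 4.15 m → arm 1.42 m, τ = 223.7 × 1.42 = 317.7 N·m counterclockwise.
Net moment of the loads = 2006 N·m counterclockwise.
The upward force F acts at a point 3.09 m from the left end, arm 2.48 m, giving F × 2.48 clockwise.
Στ = 0 ⇒ F × 2.48 = 2006 ⇒ F = 2006 / 2.48 = 809 N.

F ≈ 809 N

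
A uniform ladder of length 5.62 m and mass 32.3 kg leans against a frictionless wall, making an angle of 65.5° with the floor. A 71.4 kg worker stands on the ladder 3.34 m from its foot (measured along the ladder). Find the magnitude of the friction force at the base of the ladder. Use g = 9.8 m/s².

f ≈ 262 N

Choose the foot of the ladder as the axis so the floor normal and friction both act there and drop out.
Ladder weight 32.3×9.8 = 316.5 N acts at 2.81 m along the ladder; its horizontal arm is 2.81·cos65.5° = 1.165 m → τ = 368.7 N·m clockwise.
Worker: 71.4×9.8 = 699.7 N at 3.34 m → arm 1.385 m → τ = 969.1 N·m clockwise.
Wall normal N acts horizontally at the top; its moment arm is the height L sinθ = 5.62·sin65.5° = 5.114 m, counterclockwise.
For rotational equilibrium, N × 5.114 = 1338, so N = 262 N.
ΣFx = 0: friction at the foot balances the wall's push, so f = N_wall = 262 N.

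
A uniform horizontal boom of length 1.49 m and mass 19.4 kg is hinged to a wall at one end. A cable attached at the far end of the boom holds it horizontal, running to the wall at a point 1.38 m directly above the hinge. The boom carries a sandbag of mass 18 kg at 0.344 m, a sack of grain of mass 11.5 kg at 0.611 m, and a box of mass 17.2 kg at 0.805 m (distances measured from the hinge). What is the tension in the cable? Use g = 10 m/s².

T ≈ 410 N

Taking torques about the hinge:
Beam weight: 19.4 × 10 = 194 N down at 0.745 m → arm 0.745 m, τ = 194 × 0.745 = 144.5 N·m clockwise.
Sandbag: 18 × 10 = 180 N down at 0.344 m → arm 0.344 m, τ = 180 × 0.344 = 61.92 N·m clockwise.
Sack of grain: 11.5 × 10 = 115 N down at 0.611 m → arm 0.611 m, τ = 115 × 0.611 = 70.27 N·m clockwise.
Box: 17.2 × 10 = 172 N down at 0.805 m → arm 0.805 m, τ = 172 × 0.805 = 138.5 N·m clockwise.
Total clockwise load moment = 415.2 N·m.
The cable tension T acts at 1.49 m; only its component perpendicular to the boom, T sinθ, produces torque. sinθ = h/√(h²+d²) = 1.38/√(1.38²+1.49²) = 0.6795.
For rotational equilibrium, T × 1.49 × 0.6795 = 415.2, so T = 415.2 / 1.012 = 410 N.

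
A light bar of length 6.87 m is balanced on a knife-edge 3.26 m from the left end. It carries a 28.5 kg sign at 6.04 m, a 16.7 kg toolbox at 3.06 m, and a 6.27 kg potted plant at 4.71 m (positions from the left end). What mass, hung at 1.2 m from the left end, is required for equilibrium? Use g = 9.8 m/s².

Taking torques about the knife-edge (at 3.26 m from the left end):
Sign: 28.5 × 9.8 = 279.3 N down at 6.04 m → arm 2.78 m, τ = 279.3 × 2.78 = 776.5 N·m clockwise.
Toolbox: 16.7 × 9.8 = 163.7 N down at 3.06 m → arm 0.2 m, τ = 163.7 × 0.2 = 32.74 N·m counterclockwise.
Potted plant: 6.27 × 9.8 = 61.45 N down at 4.71 m → arm 1.45 m, τ = 61.45 × 1.45 = 89.1 N·m clockwise.
Net moment of known loads = 832.9 N·m clockwise.
An unknown mass m at 1.2 m has arm 2.06 m; its moment is m·g·2.06 counterclockwise.
Στ = 0 ⇒ m × 9.8 × 2.06 = 832.9 ⇒ m = 832.9 / (9.8 × 2.06) = 41.3 kg.

m ≈ 41.3 kg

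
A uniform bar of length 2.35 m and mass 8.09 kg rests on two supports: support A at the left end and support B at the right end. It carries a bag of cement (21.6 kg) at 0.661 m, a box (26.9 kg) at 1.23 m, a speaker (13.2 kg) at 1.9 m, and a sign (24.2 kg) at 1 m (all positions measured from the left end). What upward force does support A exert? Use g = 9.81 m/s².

Choose support B as the axis so its reaction then has zero moment arm.
Beam weight: 8.09 × 9.81 = 79.36 N down at 1.175 m → arm 1.175 m, τ = 79.36 × 1.175 = 93.25 N·m counterclockwise.
Bag of cement: 21.6 × 9.81 = 211.9 N down at 0.661 m → arm 1.689 m, τ = 211.9 × 1.689 = 357.9 N·m counterclockwise.
Box: 26.9 × 9.81 = 263.9 N down at 1.23 m → arm 1.12 m, τ = 263.9 × 1.12 = 295.6 N·m counterclockwise.
Speaker: 13.2 × 9.81 = 129.5 N down at 1.9 m → arm 0.45 m, τ = 129.5 × 0.45 = 58.27 N·m counterclockwise.
Sign: 24.2 × 9.81 = 237.4 N down at 1 m → arm 1.35 m, τ = 237.4 × 1.35 = 320.5 N·m counterclockwise.
Net load moment about support B = 1126 N·m counterclockwise.
Reaction R at support A is upward at 0 m, arm 2.35 m → moment R × 2.35 clockwise.
For rotational equilibrium, R × 2.35 = 1126, so R = 479 N.

R_A ≈ 479 N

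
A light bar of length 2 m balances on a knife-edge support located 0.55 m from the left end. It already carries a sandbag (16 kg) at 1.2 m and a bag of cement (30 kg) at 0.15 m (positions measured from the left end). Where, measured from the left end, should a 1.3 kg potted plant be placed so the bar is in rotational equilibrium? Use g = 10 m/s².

x ≈ 1.78 m from the left end

About the knife-edge support (at 0.55 m from the left end):
Sandbag: 16 × 10 = 160 N down at 1.2 m → arm 0.65 m, τ = 160 × 0.65 = 104 N·m clockwise.
Bag of cement: 30 × 10 = 300 N down at 0.15 m → arm 0.4 m, τ = 300 × 0.4 = 120 N·m counterclockwise.
Net moment of existing loads = 16 N·m counterclockwise.
The potted plant weighs 1.3 × 10 = 13 N and must supply an equal clockwise moment, so its lever arm about the knife-edge support is 16 / 13 = 1.23 m.
That puts it at 0.55 + 1.23 = 1.78 m from the left end.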